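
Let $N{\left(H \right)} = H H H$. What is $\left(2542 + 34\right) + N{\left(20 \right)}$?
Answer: $10576$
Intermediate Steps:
$N{\left(H \right)} = H^{3}$ ($N{\left(H \right)} = H^{2} H = H^{3}$)
$\left(2542 + 34\right) + N{\left(20 \right)} = \left(2542 + 34\right) + 20^{3} = 2576 + 8000 = 10576$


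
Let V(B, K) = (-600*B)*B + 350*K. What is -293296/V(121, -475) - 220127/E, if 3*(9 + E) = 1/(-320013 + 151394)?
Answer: 498351700259059247/20375330053450 ≈ 24459.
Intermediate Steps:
V(B, K) = -600*B**2 + 350*K
E = -4552714/505857 (E = -9 + 1/(3*(-320013 + 151394)) = -9 + (1/3)/(-168619) = -9 + (1/3)*(-1/168619) = -9 - 1/505857 = -4552714/505857 ≈ -9.0000)
-293296/V(121, -475) - 220127/E = -293296/(-600*121**2 + 350*(-475)) - 220127/(-4552714/505857) = -293296/(-600*14641 - 166250) - 220127*(-505857/4552714) = -293296/(-8784600 - 166250) + 111352783839/4552714 = -293296/(-8950850) + 111352783839/4552714 = -293296*(-1/8950850) + 111352783839/4552714 = 146648/4475425 + 111352783839/4552714 = 498351700259059247/20375330053450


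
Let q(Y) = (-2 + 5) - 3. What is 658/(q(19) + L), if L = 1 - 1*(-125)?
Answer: 47/9 ≈ 5.2222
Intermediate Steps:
L = 126 (L = 1 + 125 = 126)
q(Y) = 0 (q(Y) = 3 - 3 = 0)
658/(q(19) + L) = 658/(0 + 126) = 658/126 = 658*(1/126) = 47/9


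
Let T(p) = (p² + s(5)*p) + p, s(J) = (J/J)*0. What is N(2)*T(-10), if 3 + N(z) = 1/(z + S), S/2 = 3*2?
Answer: -1845/7 ≈ -263.57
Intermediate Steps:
s(J) = 0 (s(J) = 1*0 = 0)
S = 12 (S = 2*(3*2) = 2*6 = 12)
T(p) = p + p² (T(p) = (p² + 0*p) + p = (p² + 0) + p = p² + p = p + p²)
N(z) = -3 + 1/(12 + z) (N(z) = -3 + 1/(z + 12) = -3 + 1/(12 + z))
N(2)*T(-10) = ((-35 - 3*2)/(12 + 2))*(-10*(1 - 10)) = ((-35 - 6)/14)*(-10*(-9)) = ((1/14)*(-41))*90 = -41/14*90 = -1845/7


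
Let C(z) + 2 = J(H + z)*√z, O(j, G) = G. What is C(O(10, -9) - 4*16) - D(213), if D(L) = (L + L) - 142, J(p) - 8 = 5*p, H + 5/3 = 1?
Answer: -286 - 1081*I*√73/3 ≈ -286.0 - 3078.7*I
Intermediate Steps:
H = -⅔ (H = -5/3 + 1 = -⅔ ≈ -0.66667)
J(p) = 8 + 5*p
D(L) = -142 + 2*L (D(L) = 2*L - 142 = -142 + 2*L)
C(z) = -2 + √z*(14/3 + 5*z) (C(z) = -2 + (8 + 5*(-⅔ + z))*√z = -2 + (8 + (-10/3 + 5*z))*√z = -2 + (14/3 + 5*z)*√z = -2 + √z*(14/3 + 5*z))
C(O(10, -9) - 4*16) - D(213) = (-2 + √(-9 - 4*16)*(14 + 15*(-9 - 4*16))/3) - (-142 + 2*213) = (-2 + √(-9 - 1*64)*(14 + 15*(-9 - 1*64))/3) - (-142 + 426) = (-2 + √(-9 - 64)*(14 + 15*(-9 - 64))/3) - 1*284 = (-2 + √(-73)*(14 + 15*(-73))/3) - 284 = (-2 + (I*√73)*(14 - 1095)/3) - 284 = (-2 + (⅓)*(I*√73)*(-1081)) - 284 = (-2 - 1081*I*√73/3) - 284 = -286 - 1081*I*√73/3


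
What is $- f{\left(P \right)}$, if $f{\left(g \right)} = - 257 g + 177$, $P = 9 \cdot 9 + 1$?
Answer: $20897$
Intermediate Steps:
$P = 82$ ($P = 81 + 1 = 82$)
$f{\left(g \right)} = 177 - 257 g$
$- f{\left(P \right)} = - (177 - 21074) = \left(-1\right) \left(-20897\right) = 20897$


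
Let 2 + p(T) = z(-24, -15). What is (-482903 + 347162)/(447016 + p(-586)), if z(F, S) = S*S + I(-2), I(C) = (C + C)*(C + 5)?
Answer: -135741/447227 ≈ -0.30352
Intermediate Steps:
I(C) = 2*C*(5 + C) (I(C) = (2*C)*(5 + C) = 2*C*(5 + C))
z(F, S) = -12 + S**2 (z(F, S) = S*S + 2*(-2)*(5 - 2) = S**2 + 2*(-2)*3 = S**2 - 12 = -12 + S**2)
p(T) = 211 (p(T) = -2 + (-12 + (-15)**2) = -2 + (-12 + 225) = -2 + 213 = 211)
(-482903 + 347162)/(447016 + p(-586)) = (-482903 + 347162)/(447016 + 211) = -135741/447227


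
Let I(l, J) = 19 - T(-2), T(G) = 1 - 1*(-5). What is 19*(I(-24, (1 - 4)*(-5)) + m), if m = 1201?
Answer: 23066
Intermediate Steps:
T(G) = 6 (T(G) = 1 + 5 = 6)
I(l, J) = 13 (I(l, J) = 19 - 1*6 = 19 - 6 = 13)
19*(I(-24, (1 - 4)*(-5)) + m) = 19*(13 + 1201) = 19*1214 = 23066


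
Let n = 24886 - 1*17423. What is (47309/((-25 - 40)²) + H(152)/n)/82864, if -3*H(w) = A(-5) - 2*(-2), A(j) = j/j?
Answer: 264795019/1959599463900 ≈ 0.00013513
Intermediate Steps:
n = 7463 (n = 24886 - 17423 = 7463)
A(j) = 1
H(w) = -5/3 (H(w) = -(1 - 2*(-2))/3 = -(1 + 4)/3 = -⅓*5 = -5/3)
(47309/((-25 - 40)²) + H(152)/n)/82864 = (47309/((-25 - 40)²) - 5/3/7463)/82864 = (47309/((-65)²) - 5/3*1/7463)*(1/82864) = (47309/4225 - 5/22389)*(1/82864) = (1059180076/94593525)*(1/82864) = 264795019/1959599463900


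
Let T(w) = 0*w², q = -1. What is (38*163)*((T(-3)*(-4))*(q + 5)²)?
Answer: 0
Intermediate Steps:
T(w) = 0
(38*163)*((T(-3)*(-4))*(q + 5)²) = (38*163)*((0*(-4))*(-1 + 5)²) = 6194*(0*4²) = 6194*(0*16) = 6194*0 = 0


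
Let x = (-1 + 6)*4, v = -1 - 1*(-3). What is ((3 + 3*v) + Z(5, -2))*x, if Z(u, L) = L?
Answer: 140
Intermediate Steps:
v = 2 (v = -1 + 3 = 2)
x = 20 (x = 5*4 = 20)
((3 + 3*v) + Z(5, -2))*x = ((3 + 3*2) - 2)*20 = ((3 + 6) - 2)*20 = (9 - 2)*20 = 7*20 = 140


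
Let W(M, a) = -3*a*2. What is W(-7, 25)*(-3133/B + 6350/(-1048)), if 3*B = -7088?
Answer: 329612325/464264 ≈ 709.97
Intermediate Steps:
B = -7088/3 (B = (⅓)*(-7088) = -7088/3 ≈ -2362.7)
W(M, a) = -6*a
W(-7, 25)*(-3133/B + 6350/(-1048)) = (-6*25)*(-3133/(-7088/3) + 6350/(-1048)) = -150*(-3133*(-3/7088) + 6350*(-1/1048)) = -150*(9399/7088 - 3175/524) = -150*(-4394831/928528) = 329612325/464264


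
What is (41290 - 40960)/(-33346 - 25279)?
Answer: -66/11725 ≈ -0.0056290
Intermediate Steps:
(41290 - 40960)/(-33346 - 25279) = 330/(-58625) = 330*(-1/58625) = -66/11725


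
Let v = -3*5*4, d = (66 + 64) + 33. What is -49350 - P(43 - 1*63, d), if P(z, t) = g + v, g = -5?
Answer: -49285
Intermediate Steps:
d = 163 (d = 130 + 33 = 163)
v = -60 (v = -15*4 = -60)
P(z, t) = -65 (P(z, t) = -5 - 60 = -65)
-49350 - P(43 - 1*63, d) = -49350 - 1*(-65) = -49350 + 65 = -49285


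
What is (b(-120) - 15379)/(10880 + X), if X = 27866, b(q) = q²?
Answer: -979/38746 ≈ -0.025267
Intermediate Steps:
(b(-120) - 15379)/(10880 + X) = ((-120)² - 15379)/(10880 + 27866) = (14400 - 15379)/38746 = -979*1/38746 = -979/38746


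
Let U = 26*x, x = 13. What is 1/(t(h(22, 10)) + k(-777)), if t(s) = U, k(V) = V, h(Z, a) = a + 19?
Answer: -1/439 ≈ -0.0022779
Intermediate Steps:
h(Z, a) = 19 + a
U = 338 (U = 26*13 = 338)
t(s) = 338
1/(t(h(22, 10)) + k(-777)) = 1/(338 - 777) = 1/(-439) = -1/439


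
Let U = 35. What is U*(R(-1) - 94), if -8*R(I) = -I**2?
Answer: -26285/8 ≈ -3285.6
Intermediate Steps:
R(I) = I**2/8 (R(I) = -(-1)*I**2/8 = I**2/8)
U*(R(-1) - 94) = 35*((1/8)*(-1)**2 - 94) = 35*((1/8)*1 - 94) = 35*(1/8 - 94) = 35*(-751/8) = -26285/8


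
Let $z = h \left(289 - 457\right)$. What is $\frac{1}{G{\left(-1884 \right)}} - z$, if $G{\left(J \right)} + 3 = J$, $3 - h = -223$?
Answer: $\frac{71645615}{1887} \approx 37968.0$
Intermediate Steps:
$h = 226$ ($h = 3 - -223 = 3 + 223 = 226$)
$G{\left(J \right)} = -3 + J$
$z = -37968$ ($z = 226 \left(289 - 457\right) = 226 \left(-168\right) = -37968$)
$\frac{1}{G{\left(-1884 \right)}} - z = \frac{1}{-3 - 1884} - -37968 = \frac{1}{-1887} + 37968 = - \frac{1}{1887} + 37968 = \frac{71645615}{1887}$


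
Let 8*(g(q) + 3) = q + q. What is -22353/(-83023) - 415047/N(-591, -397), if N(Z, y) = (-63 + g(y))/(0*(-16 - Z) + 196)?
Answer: 27015437286837/54878203 ≈ 4.9228e+5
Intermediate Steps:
g(q) = -3 + q/4 (g(q) = -3 + (q + q)/8 = -3 + (2*q)/8 = -3 + q/4)
N(Z, y) = -33/98 + y/784 (N(Z, y) = (-63 + (-3 + y/4))/(0*(-16 - Z) + 196) = (-66 + y/4)/(0 + 196) = (-66 + y/4)/196 = (-66 + y/4)*(1/196) = -33/98 + y/784)
-22353/(-83023) - 415047/N(-591, -397) = -22353/(-83023) - 415047/(-33/98 + (1/784)*(-397)) = -22353*(-1/83023) - 415047/(-33/98 - 397/784) = 22353/83023 - 415047/(-661/784) = 22353/83023 - 415047*(-784/661) = 22353/83023 + 325396848/661 = 27015437286837/54878203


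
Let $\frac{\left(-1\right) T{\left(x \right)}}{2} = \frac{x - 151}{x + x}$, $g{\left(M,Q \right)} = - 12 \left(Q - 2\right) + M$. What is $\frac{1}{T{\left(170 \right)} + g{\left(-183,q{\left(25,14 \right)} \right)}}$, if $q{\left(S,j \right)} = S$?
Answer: $- \frac{170}{78049} \approx -0.0021781$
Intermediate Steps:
$g{\left(M,Q \right)} = 24 + M - 12 Q$ ($g{\left(M,Q \right)} = - 12 \left(-2 + Q\right) + M = \left(24 - 12 Q\right) + M = 24 + M - 12 Q$)
$T{\left(x \right)} = - \frac{-151 + x}{x}$ ($T{\left(x \right)} = - 2 \frac{x - 151}{x + x} = - 2 \frac{-151 + x}{2 x} = - \frac{-151 + x}{x}$)
$\frac{1}{T{\left(170 \right)} + g{\left(-183,q{\left(25,14 \right)} \right)}} = \frac{1}{\frac{151 - 170}{170} - 459} = \frac{1}{\frac{1}{170} \left(-19\right) - 459} = \frac{1}{- \frac{19}{170} - 459} = \frac{1}{- \frac{78049}{170}} = - \frac{170}{78049}$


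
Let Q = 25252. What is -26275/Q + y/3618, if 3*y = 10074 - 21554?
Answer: -287540905/137042604 ≈ -2.0982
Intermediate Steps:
y = -11480/3 (y = (10074 - 21554)/3 = (⅓)*(-11480) = -11480/3 ≈ -3826.7)
-26275/Q + y/3618 = -26275/25252 - 11480/3/3618 = -26275*1/25252 - 11480/3*1/3618 = -26275/25252 - 5740/5427 = -287540905/137042604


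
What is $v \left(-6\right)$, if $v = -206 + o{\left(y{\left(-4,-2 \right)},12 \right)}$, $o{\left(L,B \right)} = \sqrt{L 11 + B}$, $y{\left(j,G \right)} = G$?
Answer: $1236 - 6 i \sqrt{10} \approx 1236.0 - 18.974 i$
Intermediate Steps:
$o{\left(L,B \right)} = \sqrt{B + 11 L}$ ($o{\left(L,B \right)} = \sqrt{11 L + B} = \sqrt{B + 11 L}$)
$v = -206 + i \sqrt{10}$ ($v = -206 + \sqrt{12 + 11 \left(-2\right)} = -206 + \sqrt{12 - 22} = -206 + \sqrt{-10} = -206 + i \sqrt{10} \approx -206.0 + 3.1623 i$)
$v \left(-6\right) = \left(-206 + i \sqrt{10}\right) \left(-6\right) = 1236 - 6 i \sqrt{10}$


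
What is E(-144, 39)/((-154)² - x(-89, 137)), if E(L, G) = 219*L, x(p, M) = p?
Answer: -3504/2645 ≈ -1.3248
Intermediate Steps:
E(-144, 39)/((-154)² - x(-89, 137)) = (219*(-144))/((-154)² - 1*(-89)) = -31536/(23716 + 89) = -31536/23805 = -31536*1/23805 = -3504/2645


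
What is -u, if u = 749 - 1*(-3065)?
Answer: -3814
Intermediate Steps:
u = 3814 (u = 749 + 3065 = 3814)
-u = -1*3814 = -3814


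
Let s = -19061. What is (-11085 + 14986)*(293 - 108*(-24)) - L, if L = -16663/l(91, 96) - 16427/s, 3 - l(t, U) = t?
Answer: 18877426199661/1677368 ≈ 1.1254e+7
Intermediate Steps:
l(t, U) = 3 - t
L = 319059019/1677368 (L = -16663/(3 - 1*91) - 16427/(-19061) = -16663/(3 - 91) - 16427*(-1/19061) = -16663/(-88) + 16427/19061 = -16663*(-1/88) + 16427/19061 = 16663/88 + 16427/19061 = 319059019/1677368 ≈ 190.21)
(-11085 + 14986)*(293 - 108*(-24)) - L = (-11085 + 14986)*(293 - 108*(-24)) - 1*319059019/1677368 = 3901*(293 + 2592) - 319059019/1677368 = 3901*2885 - 319059019/1677368 = 11254385 - 319059019/1677368 = 18877426199661/1677368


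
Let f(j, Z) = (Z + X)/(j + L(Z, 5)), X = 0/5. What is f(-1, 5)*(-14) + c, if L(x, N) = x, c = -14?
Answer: -63/2 ≈ -31.500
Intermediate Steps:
X = 0 (X = 0*(⅕) = 0)
f(j, Z) = Z/(Z + j) (f(j, Z) = (Z + 0)/(j + Z) = Z/(Z + j))
f(-1, 5)*(-14) + c = (5/(5 - 1))*(-14) - 14 = (5/4)*(-14) - 14 = -35/2 - 14 = -63/2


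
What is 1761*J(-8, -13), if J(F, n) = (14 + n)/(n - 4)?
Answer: -1761/17 ≈ -103.59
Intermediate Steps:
J(F, n) = (14 + n)/(-4 + n)
1761*J(-8, -13) = 1761*((14 - 13)/(-4 - 13)) = 1761*(1/(-17)) = 1761*(-1/17*1) = 1761*(-1/17) = -1761/17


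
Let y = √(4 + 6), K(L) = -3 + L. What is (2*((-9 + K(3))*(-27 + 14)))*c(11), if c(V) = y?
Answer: 234*√10 ≈ 739.97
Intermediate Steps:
y = √10 ≈ 3.1623
c(V) = √10
(2*((-9 + K(3))*(-27 + 14)))*c(11) = (2*((-9 + (-3 + 3))*(-27 + 14)))*√10 = (2*((-9 + 0)*(-13)))*√10 = (2*(-9*(-13)))*√10 = (2*117)*√10 = 234*√10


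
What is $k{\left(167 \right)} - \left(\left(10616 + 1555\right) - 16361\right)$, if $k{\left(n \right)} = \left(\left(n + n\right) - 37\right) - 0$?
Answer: $4487$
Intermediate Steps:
$k{\left(n \right)} = -37 + 2 n$ ($k{\left(n \right)} = \left(2 n - 37\right) + 0 = \left(-37 + 2 n\right) + 0 = -37 + 2 n$)
$k{\left(167 \right)} - \left(\left(10616 + 1555\right) - 16361\right) = \left(-37 + 2 \cdot 167\right) - \left(\left(10616 + 1555\right) - 16361\right) = \left(-37 + 334\right) - \left(12171 - 16361\right) = 297 - -4190 = 297 + 4190 = 4487$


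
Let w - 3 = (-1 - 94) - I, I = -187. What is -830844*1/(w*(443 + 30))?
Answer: -830844/44935 ≈ -18.490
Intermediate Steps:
w = 95 (w = 3 + ((-1 - 94) - 1*(-187)) = 3 + (-95 + 187) = 3 + 92 = 95)
-830844*1/(w*(443 + 30)) = -830844*1/(95*(443 + 30)) = -830844/(95*473) = -830844/44935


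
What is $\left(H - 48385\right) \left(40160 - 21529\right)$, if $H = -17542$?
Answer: $-1228285937$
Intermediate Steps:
$\left(H - 48385\right) \left(40160 - 21529\right) = \left(-17542 - 48385\right) \left(40160 - 21529\right) = \left(-65927\right) 18631 = -1228285937$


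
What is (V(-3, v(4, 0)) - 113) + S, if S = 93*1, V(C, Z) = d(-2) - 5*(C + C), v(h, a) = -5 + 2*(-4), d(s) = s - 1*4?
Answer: 4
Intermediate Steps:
d(s) = -4 + s (d(s) = s - 4 = -4 + s)
v(h, a) = -13 (v(h, a) = -5 - 8 = -13)
V(C, Z) = -6 - 10*C (V(C, Z) = (-4 - 2) - 5*(C + C) = -6 - 10*C)
S = 93
(V(-3, v(4, 0)) - 113) + S = ((-6 - 10*(-3)) - 113) + 93 = ((-6 + 30) - 113) + 93 = (24 - 113) + 93 = -89 + 93 = 4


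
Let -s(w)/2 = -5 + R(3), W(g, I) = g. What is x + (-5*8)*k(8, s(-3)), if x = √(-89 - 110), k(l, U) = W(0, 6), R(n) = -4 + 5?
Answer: I*√199 ≈ 14.107*I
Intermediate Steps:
R(n) = 1
s(w) = 8 (s(w) = -2*(-5 + 1) = -2*(-4) = 8)
k(l, U) = 0
x = I*√199 (x = √(-199) = I*√199 ≈ 14.107*I)
x + (-5*8)*k(8, s(-3)) = I*√199 - 5*8*0 = I*√199 - 40*0 = I*√199 + 0 = I*√199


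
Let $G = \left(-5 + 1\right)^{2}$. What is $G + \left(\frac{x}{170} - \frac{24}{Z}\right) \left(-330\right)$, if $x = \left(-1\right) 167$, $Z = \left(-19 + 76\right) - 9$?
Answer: $\frac{8588}{17} \approx 505.18$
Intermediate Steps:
$G = 16$ ($G = \left(-4\right)^{2} = 16$)
$Z = 48$ ($Z = 57 - 9 = 48$)
$x = -167$
$G + \left(\frac{x}{170} - \frac{24}{Z}\right) \left(-330\right) = 16 + \left(- \frac{167}{170} - \frac{24}{48}\right) \left(-330\right) = 16 + \left(\left(-167\right) \frac{1}{170} - \frac{1}{2}\right) \left(-330\right) = 16 + \left(- \frac{167}{170} - \frac{1}{2}\right) \left(-330\right) = 16 - - \frac{8316}{17} = 16 + \frac{8316}{17} = \frac{8588}{17}$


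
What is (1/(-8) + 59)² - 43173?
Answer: -2541231/64 ≈ -39707.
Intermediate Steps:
(1/(-8) + 59)² - 43173 = (-⅛ + 59)² - 43173 = (471/8)² - 43173 = 221841/64 - 43173 = -2541231/64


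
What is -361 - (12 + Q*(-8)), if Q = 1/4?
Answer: -371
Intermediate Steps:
Q = ¼ (Q = 1*(¼) = ¼ ≈ 0.25000)
-361 - (12 + Q*(-8)) = -361 - (12 + (¼)*(-8)) = -361 - (12 - 2) = -361 - 1*10 = -361 - 10 = -371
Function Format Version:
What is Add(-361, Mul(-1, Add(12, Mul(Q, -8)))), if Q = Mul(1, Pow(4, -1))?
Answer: -371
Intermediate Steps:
Q = Rational(1, 4) (Q = Mul(1, Rational(1, 4)) = Rational(1, 4) ≈ 0.25000)
Add(-361, Mul(-1, Add(12, Mul(Q, -8)))) = Add(-361, Mul(-1, Add(12, Mul(Rational(1, 4), -8)))) = Add(-361, Mul(-1, Add(12, -2))) = Add(-361, Mul(-1, 10)) = Add(-361, -10) = -371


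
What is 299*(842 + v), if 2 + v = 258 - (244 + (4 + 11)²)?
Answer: 188071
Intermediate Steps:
v = -213 (v = -2 + (258 - (244 + (4 + 11)²)) = -2 + (258 - (244 + 15²)) = -2 + (258 - (244 + 225)) = -2 + (258 - 1*469) = -2 + (258 - 469) = -2 - 211 = -213)
299*(842 + v) = 299*(842 - 213) = 299*629 = 188071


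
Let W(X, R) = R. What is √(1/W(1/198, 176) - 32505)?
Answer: I*√62929669/44 ≈ 180.29*I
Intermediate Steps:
√(1/W(1/198, 176) - 32505) = √(1/176 - 32505) = √(-5720879/176) = I*√62929669/44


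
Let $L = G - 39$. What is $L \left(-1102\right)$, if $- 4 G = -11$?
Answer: $\frac{79895}{2} \approx 39948.0$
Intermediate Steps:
$G = \frac{11}{4}$ ($G = \left(- \frac{1}{4}\right) \left(-11\right) = \frac{11}{4} \approx 2.75$)
$L = - \frac{145}{4}$ ($L = \frac{11}{4} - 39 = - \frac{145}{4} \approx -36.25$)
$L \left(-1102\right) = \left(- \frac{145}{4}\right) \left(-1102\right) = \frac{79895}{2}$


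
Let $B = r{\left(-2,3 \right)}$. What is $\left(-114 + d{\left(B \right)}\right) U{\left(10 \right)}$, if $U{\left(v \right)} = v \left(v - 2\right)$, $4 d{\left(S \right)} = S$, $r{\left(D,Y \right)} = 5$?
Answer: $-9020$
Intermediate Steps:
$B = 5$
$d{\left(S \right)} = \frac{S}{4}$
$U{\left(v \right)} = v \left(-2 + v\right)$
$\left(-114 + d{\left(B \right)}\right) U{\left(10 \right)} = \left(-114 + \frac{1}{4} \cdot 5\right) 10 \left(-2 + 10\right) = \left(-114 + \frac{5}{4}\right) 10 \cdot 8 = \left(- \frac{451}{4}\right) 80 = -9020$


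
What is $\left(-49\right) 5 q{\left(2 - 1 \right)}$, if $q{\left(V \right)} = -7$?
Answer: $1715$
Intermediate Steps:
$\left(-49\right) 5 q{\left(2 - 1 \right)} = \left(-49\right) 5 \left(-7\right) = \left(-245\right) \left(-7\right) = 1715$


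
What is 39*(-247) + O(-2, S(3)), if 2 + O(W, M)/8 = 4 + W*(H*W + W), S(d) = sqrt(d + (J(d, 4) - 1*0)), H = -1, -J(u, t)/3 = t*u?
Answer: -9617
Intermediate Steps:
J(u, t) = -3*t*u
S(d) = sqrt(11)*sqrt(-d) (S(d) = sqrt(d + (-3*4*d - 1*0)) = sqrt(d + (-12*d + 0)) = sqrt(d - 12*d) = sqrt(-11*d) = sqrt(11)*sqrt(-d))
O(W, M) = 16 (O(W, M) = -16 + 8*(4 + W*(-W + W)) = -16 + 8*(4 + W*0) = -16 + 8*(4 + 0) = -16 + 8*4 = -16 + 32 = 16)
39*(-247) + O(-2, S(3)) = 39*(-247) + 16 = -9633 + 16 = -9617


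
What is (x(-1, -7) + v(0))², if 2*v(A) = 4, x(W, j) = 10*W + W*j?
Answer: 1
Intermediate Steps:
v(A) = 2 (v(A) = (½)*4 = 2)
(x(-1, -7) + v(0))² = (-(10 - 7) + 2)² = (-1*3 + 2)² = (-3 + 2)² = (-1)² = 1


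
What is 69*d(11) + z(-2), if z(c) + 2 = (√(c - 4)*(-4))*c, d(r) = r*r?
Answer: 8347 + 8*I*√6 ≈ 8347.0 + 19.596*I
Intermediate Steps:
d(r) = r²
z(c) = -2 - 4*c*√(-4 + c) (z(c) = -2 + (√(c - 4)*(-4))*c = -2 + (√(-4 + c)*(-4))*c = -2 + (-4*√(-4 + c))*c = -2 - 4*c*√(-4 + c))
69*d(11) + z(-2) = 69*11² + (-2 - 4*(-2)*√(-4 - 2)) = 69*121 + (-2 - 4*(-2)*√(-6)) = 8349 + (-2 - 4*(-2)*I*√6) = 8349 + (-2 + 8*I*√6) = 8347 + 8*I*√6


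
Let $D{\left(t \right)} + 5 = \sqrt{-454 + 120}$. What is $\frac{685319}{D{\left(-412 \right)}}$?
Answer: $- \frac{3426595}{359} - \frac{685319 i \sqrt{334}}{359} \approx -9544.8 - 34888.0 i$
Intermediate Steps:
$D{\left(t \right)} = -5 + i \sqrt{334}$ ($D{\left(t \right)} = -5 + \sqrt{-454 + 120} = -5 + \sqrt{-334} = -5 + i \sqrt{334}$)
$\frac{685319}{D{\left(-412 \right)}} = \frac{685319}{-5 + i \sqrt{334}}$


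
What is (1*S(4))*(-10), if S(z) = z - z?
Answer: 0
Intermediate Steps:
S(z) = 0
(1*S(4))*(-10) = (1*0)*(-10) = 0*(-10) = 0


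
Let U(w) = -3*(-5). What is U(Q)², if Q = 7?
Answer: 225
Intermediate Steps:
U(w) = 15
U(Q)² = 15² = 225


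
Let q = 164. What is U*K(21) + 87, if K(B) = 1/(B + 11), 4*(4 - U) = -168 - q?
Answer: 2871/32 ≈ 89.719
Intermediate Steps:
U = 87 (U = 4 - (-168 - 1*164)/4 = 4 - (-168 - 164)/4 = 4 - ¼*(-332) = 4 + 83 = 87)
K(B) = 1/(11 + B)
U*K(21) + 87 = 87/(11 + 21) + 87 = 87/32 + 87 = 2871/32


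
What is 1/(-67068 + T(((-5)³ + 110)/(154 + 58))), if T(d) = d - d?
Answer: -1/67068 ≈ -1.4910e-5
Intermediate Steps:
T(d) = 0
1/(-67068 + T(((-5)³ + 110)/(154 + 58))) = 1/(-67068 + 0) = 1/(-67068) = -1/67068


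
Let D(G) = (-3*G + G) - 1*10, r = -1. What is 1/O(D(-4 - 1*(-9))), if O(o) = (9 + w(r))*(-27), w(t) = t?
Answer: -1/216 ≈ -0.0046296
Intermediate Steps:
D(G) = -10 - 2*G (D(G) = -2*G - 10 = -10 - 2*G)
O(o) = -216 (O(o) = (9 - 1)*(-27) = 8*(-27) = -216)
1/O(D(-4 - 1*(-9))) = 1/(-216) = -1/216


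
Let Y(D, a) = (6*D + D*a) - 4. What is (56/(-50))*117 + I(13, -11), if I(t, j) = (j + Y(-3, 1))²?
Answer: 29124/25 ≈ 1165.0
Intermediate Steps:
Y(D, a) = -4 + 6*D + D*a
I(t, j) = (-25 + j)² (I(t, j) = (j + (-4 + 6*(-3) - 3*1))² = (j + (-4 - 18 - 3))² = (j - 25)² = (-25 + j)²)
(56/(-50))*117 + I(13, -11) = (56/(-50))*117 + (-25 - 11)² = (56*(-1/50))*117 + (-36)² = -28/25*117 + 1296 = -3276/25 + 1296 = 29124/25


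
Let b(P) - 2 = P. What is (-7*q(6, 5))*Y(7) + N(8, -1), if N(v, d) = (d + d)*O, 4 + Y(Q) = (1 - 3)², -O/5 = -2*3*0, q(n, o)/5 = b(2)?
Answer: 0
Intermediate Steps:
b(P) = 2 + P
q(n, o) = 20 (q(n, o) = 5*(2 + 2) = 5*4 = 20)
O = 0 (O = -5*(-2*3)*0 = -(-30)*0 = -5*0 = 0)
Y(Q) = 0 (Y(Q) = -4 + (1 - 3)² = -4 + (-2)² = -4 + 4 = 0)
N(v, d) = 0 (N(v, d) = (d + d)*0 = (2*d)*0 = 0)
(-7*q(6, 5))*Y(7) + N(8, -1) = -7*20*0 + 0 = -140*0 + 0 = 0 + 0 = 0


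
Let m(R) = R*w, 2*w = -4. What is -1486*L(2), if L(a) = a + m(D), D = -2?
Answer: -8916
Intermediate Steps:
w = -2 (w = (½)*(-4) = -2)
m(R) = -2*R (m(R) = R*(-2) = -2*R)
L(a) = 4 + a (L(a) = a - 2*(-2) = a + 4 = 4 + a)
-1486*L(2) = -1486*(4 + 2) = -1486*6 = -8916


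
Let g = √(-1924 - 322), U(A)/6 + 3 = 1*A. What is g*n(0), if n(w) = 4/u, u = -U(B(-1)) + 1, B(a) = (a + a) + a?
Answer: 4*I*√2246/37 ≈ 5.1235*I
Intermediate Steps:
B(a) = 3*a (B(a) = 2*a + a = 3*a)
U(A) = -18 + 6*A (U(A) = -18 + 6*(1*A) = -18 + 6*A)
u = 37 (u = -(-18 + 6*(3*(-1))) + 1 = -(-18 + 6*(-3)) + 1 = -(-18 - 18) + 1 = -1*(-36) + 1 = 36 + 1 = 37)
n(w) = 4/37
g = I*√2246 (g = √(-2246) = I*√2246 ≈ 47.392*I)
g*n(0) = (I*√2246)*(4/37) = 4*I*√2246/37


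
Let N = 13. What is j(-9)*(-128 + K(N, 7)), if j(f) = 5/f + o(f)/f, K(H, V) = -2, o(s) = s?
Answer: -520/9 ≈ -57.778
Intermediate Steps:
j(f) = 1 + 5/f (j(f) = 5/f + f/f = 5/f + 1 = 1 + 5/f)
j(-9)*(-128 + K(N, 7)) = ((5 - 9)/(-9))*(-128 - 2) = -⅑*(-4)*(-130) = (4/9)*(-130) = -520/9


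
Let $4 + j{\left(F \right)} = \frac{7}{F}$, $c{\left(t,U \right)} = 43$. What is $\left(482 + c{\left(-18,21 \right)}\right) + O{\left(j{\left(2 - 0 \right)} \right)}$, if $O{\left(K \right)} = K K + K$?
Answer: $\frac{2099}{4} \approx 524.75$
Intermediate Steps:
$j{\left(F \right)} = -4 + \frac{7}{F}$
$O{\left(K \right)} = K + K^{2}$ ($O{\left(K \right)} = K^{2} + K = K + K^{2}$)
$\left(482 + c{\left(-18,21 \right)}\right) + O{\left(j{\left(2 - 0 \right)} \right)} = \left(482 + 43\right) + \left(-4 + \frac{7}{2 - 0}\right) \left(1 - \left(4 - \frac{7}{2 - 0}\right)\right) = 525 + \left(-4 + \frac{7}{2 + 0}\right) \left(1 - \left(4 - \frac{7}{2 + 0}\right)\right) = 525 + \left(-4 + \frac{7}{2}\right) \left(1 - \left(4 - \frac{7}{2}\right)\right) = 525 + \left(-4 + 7 \cdot \frac{1}{2}\right) \left(1 + \left(-4 + 7 \cdot \frac{1}{2}\right)\right) = 525 + \left(-4 + \frac{7}{2}\right) \left(1 + \left(-4 + \frac{7}{2}\right)\right) = 525 - \frac{1 - \frac{1}{2}}{2} = 525 - \frac{1}{4} = \frac{2099}{4}$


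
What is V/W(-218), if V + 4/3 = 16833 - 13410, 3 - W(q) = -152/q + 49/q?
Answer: 2237770/1653 ≈ 1353.8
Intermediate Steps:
W(q) = 3 + 103/q (W(q) = 3 - (-152/q + 49/q) = 3 - (-103)/q = 3 + 103/q)
V = 10265/3 (V = -4/3 + (16833 - 13410) = -4/3 + 3423 = 10265/3 ≈ 3421.7)
V/W(-218) = 10265/(3*(3 + 103/(-218))) = 10265/(3*(3 + 103*(-1/218))) = 10265/(3*(3 - 103/218)) = 10265/(3*(551/218)) = (10265/3)*(218/551) = 2237770/1653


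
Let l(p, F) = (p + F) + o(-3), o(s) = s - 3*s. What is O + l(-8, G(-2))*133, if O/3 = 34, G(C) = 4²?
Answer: 1964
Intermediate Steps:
G(C) = 16
o(s) = -2*s
O = 102 (O = 3*34 = 102)
l(p, F) = 6 + F + p (l(p, F) = (p + F) - 2*(-3) = (F + p) + 6 = 6 + F + p)
O + l(-8, G(-2))*133 = 102 + (6 + 16 - 8)*133 = 102 + 14*133 = 102 + 1862 = 1964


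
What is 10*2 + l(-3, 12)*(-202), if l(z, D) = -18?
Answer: 3656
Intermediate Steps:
10*2 + l(-3, 12)*(-202) = 10*2 - 18*(-202) = 20 + 3636 = 3656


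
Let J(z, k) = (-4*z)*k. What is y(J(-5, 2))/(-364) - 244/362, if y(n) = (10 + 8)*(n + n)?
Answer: -76262/16471 ≈ -4.6301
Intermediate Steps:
J(z, k) = -4*k*z
y(n) = 36*n (y(n) = 18*(2*n) = 36*n)
y(J(-5, 2))/(-364) - 244/362 = (36*(-4*2*(-5)))/(-364) - 244/362 = (36*40)*(-1/364) - 244*1/362 = 1440*(-1/364) - 122/181 = -360/91 - 122/181 = -76262/16471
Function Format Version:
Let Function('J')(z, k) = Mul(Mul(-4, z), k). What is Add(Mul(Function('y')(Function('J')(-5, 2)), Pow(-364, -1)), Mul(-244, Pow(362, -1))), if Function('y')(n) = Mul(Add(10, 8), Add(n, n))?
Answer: Rational(-76262, 16471) ≈ -4.6301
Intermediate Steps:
Function('J')(z, k) = Mul(-4, k, z)
Function('y')(n) = Mul(36, n) (Function('y')(n) = Mul(18, Mul(2, n)) = Mul(36, n))
Add(Mul(Function('y')(Function('J')(-5, 2)), Pow(-364, -1)), Mul(-244, Pow(362, -1))) = Add(Mul(Mul(36, Mul(-4, 2, -5)), Pow(-364, -1)), Mul(-244, Pow(362, -1))) = Add(Mul(Mul(36, 40), Rational(-1, 364)), Mul(-244, Rational(1, 362))) = Add(Mul(1440, Rational(-1, 364)), Rational(-122, 181)) = Add(Rational(-360, 91), Rational(-122, 181)) = Rational(-76262, 16471)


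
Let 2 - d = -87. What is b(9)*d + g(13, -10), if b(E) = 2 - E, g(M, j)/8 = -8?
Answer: -687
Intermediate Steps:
d = 89 (d = 2 - 1*(-87) = 2 + 87 = 89)
g(M, j) = -64 (g(M, j) = 8*(-8) = -64)
b(9)*d + g(13, -10) = (2 - 1*9)*89 - 64 = (2 - 9)*89 - 64 = -7*89 - 64 = -623 - 64 = -687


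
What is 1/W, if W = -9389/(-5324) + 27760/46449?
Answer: 247294476/583903901 ≈ 0.42352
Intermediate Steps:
W = 583903901/247294476 (W = -9389*(-1/5324) + 27760*(1/46449) = 9389/5324 + 27760/46449 = 583903901/247294476 ≈ 2.3612)
1/W = 1/(583903901/247294476) = 247294476/583903901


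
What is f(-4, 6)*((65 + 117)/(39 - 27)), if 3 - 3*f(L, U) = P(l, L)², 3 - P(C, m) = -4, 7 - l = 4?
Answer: -2093/9 ≈ -232.56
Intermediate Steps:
l = 3 (l = 7 - 1*4 = 7 - 4 = 3)
P(C, m) = 7 (P(C, m) = 3 - 1*(-4) = 3 + 4 = 7)
f(L, U) = -46/3 (f(L, U) = 1 - ⅓*7² = 1 - ⅓*49 = 1 - 49/3 = -46/3)
f(-4, 6)*((65 + 117)/(39 - 27)) = -46*(65 + 117)/(3*(39 - 27)) = -8372/(3*12) = -46/3*91/6 = -2093/9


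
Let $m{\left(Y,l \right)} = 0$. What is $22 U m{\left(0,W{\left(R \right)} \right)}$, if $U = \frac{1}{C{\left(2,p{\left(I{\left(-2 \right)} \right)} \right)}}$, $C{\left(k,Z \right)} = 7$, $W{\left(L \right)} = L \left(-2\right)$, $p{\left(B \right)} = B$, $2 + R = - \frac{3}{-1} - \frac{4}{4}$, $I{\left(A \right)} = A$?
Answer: $0$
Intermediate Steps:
$R = 0$ ($R = -2 - \left(1 - 3\right) = -2 - -2 = -2 + \left(3 - 1\right) = -2 + 2 = 0$)
$W{\left(L \right)} = - 2 L$
$U = \frac{1}{7} \approx 0.14286$
$22 U m{\left(0,W{\left(R \right)} \right)} = 22 \cdot \frac{1}{7} \cdot 0 = \frac{22}{7} \cdot 0 = 0$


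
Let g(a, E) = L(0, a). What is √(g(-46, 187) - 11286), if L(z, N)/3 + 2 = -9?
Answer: 7*I*√231 ≈ 106.39*I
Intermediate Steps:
L(z, N) = -33 (L(z, N) = -6 + 3*(-9) = -6 - 27 = -33)
g(a, E) = -33
√(g(-46, 187) - 11286) = √(-33 - 11286) = √(-11319) = 7*I*√231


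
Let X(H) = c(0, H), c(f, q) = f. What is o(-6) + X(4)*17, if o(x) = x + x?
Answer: -12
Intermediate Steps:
X(H) = 0
o(x) = 2*x
o(-6) + X(4)*17 = 2*(-6) + 0*17 = -12 + 0 = -12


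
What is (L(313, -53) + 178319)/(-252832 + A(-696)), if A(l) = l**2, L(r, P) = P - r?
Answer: 177953/231584 ≈ 0.76842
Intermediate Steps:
(L(313, -53) + 178319)/(-252832 + A(-696)) = ((-53 - 1*313) + 178319)/(-252832 + (-696)**2) = ((-53 - 313) + 178319)/(-252832 + 484416) = (-366 + 178319)/231584 = 177953*(1/231584) = 177953/231584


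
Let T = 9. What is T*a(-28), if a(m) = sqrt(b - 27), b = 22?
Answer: 9*I*sqrt(5) ≈ 20.125*I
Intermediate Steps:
a(m) = I*sqrt(5) (a(m) = sqrt(22 - 27) = sqrt(-5) = I*sqrt(5))
T*a(-28) = 9*(I*sqrt(5)) = 9*I*sqrt(5)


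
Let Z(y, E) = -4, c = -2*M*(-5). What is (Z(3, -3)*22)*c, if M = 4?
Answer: -3520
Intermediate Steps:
c = 40 (c = -2*4*(-5) = -8*(-5) = 40)
(Z(3, -3)*22)*c = -4*22*40 = -88*40 = -3520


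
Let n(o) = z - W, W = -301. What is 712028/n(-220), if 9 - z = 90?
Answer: 178007/55 ≈ 3236.5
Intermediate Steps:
z = -81 (z = 9 - 1*90 = 9 - 90 = -81)
n(o) = 220 (n(o) = -81 - 1*(-301) = -81 + 301 = 220)
712028/n(-220) = 712028/220 = 712028*(1/220) = 178007/55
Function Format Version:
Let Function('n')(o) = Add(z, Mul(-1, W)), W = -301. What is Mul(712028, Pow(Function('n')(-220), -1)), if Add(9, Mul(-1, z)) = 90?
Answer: Rational(178007, 55) ≈ 3236.5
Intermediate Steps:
z = -81 (z = Add(9, Mul(-1, 90)) = Add(9, -90) = -81)
Function('n')(o) = 220 (Function('n')(o) = Add(-81, Mul(-1, -301)) = Add(-81, 301) = 220)
Mul(712028, Pow(Function('n')(-220), -1)) = Mul(712028, Pow(220, -1)) = Mul(712028, Rational(1, 220)) = Rational(178007, 55)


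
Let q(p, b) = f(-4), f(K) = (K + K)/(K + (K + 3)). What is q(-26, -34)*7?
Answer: 56/5 ≈ 11.200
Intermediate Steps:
f(K) = 2*K/(3 + 2*K) (f(K) = (2*K)/(K + (3 + K)) = (2*K)/(3 + 2*K) = 2*K/(3 + 2*K))
q(p, b) = 8/5 (q(p, b) = 2*(-4)/(3 + 2*(-4)) = 2*(-4)/(3 - 8) = 2*(-4)/(-5) = 2*(-4)*(-⅕) = 8/5)
q(-26, -34)*7 = (8/5)*7 = 56/5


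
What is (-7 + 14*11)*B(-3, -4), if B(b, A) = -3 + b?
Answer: -882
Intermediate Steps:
(-7 + 14*11)*B(-3, -4) = (-7 + 14*11)*(-3 - 3) = (-7 + 154)*(-6) = 147*(-6) = -882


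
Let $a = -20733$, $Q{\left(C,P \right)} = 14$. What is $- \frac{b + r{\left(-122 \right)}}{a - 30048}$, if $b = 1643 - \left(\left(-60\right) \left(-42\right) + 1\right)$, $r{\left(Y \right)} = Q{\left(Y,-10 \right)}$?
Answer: $- \frac{288}{16927} \approx -0.017014$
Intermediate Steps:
$r{\left(Y \right)} = 14$
$b = -878$ ($b = 1643 - \left(2520 + 1\right) = 1643 - 2521 = -878$)
$- \frac{b + r{\left(-122 \right)}}{a - 30048} = - \frac{-878 + 14}{-20733 - 30048} = - \frac{-864}{-50781} = - \frac{\left(-864\right) \left(-1\right)}{50781} = \left(-1\right) \frac{288}{16927} = - \frac{288}{16927}$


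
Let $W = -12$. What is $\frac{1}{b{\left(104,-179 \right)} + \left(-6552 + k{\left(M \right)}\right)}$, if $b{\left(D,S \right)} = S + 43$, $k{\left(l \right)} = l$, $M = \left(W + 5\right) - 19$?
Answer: $- \frac{1}{6714} \approx -0.00014894$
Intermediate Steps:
$M = -26$ ($M = \left(-12 + 5\right) - 19 = -7 - 19 = -26$)
$b{\left(D,S \right)} = 43 + S$
$\frac{1}{b{\left(104,-179 \right)} + \left(-6552 + k{\left(M \right)}\right)} = \frac{1}{\left(43 - 179\right) - 6578} = \frac{1}{-136 - 6578} = \frac{1}{-6714} = - \frac{1}{6714}$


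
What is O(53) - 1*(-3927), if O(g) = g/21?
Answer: 82520/21 ≈ 3929.5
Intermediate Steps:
O(g) = g/21 (O(g) = g*(1/21) = g/21)
O(53) - 1*(-3927) = (1/21)*53 - 1*(-3927) = 53/21 + 3927 = 82520/21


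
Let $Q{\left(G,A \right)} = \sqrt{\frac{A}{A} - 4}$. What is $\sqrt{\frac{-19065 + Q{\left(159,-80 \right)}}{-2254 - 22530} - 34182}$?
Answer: $\frac{\sqrt{-1312231668027 - 1549 i \sqrt{3}}}{6196} \approx 1.89 \cdot 10^{-7} - 184.88 i$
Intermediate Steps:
$Q{\left(G,A \right)} = i \sqrt{3}$ ($Q{\left(G,A \right)} = \sqrt{1 - 4} = \sqrt{-3} = i \sqrt{3}$)
$\sqrt{\frac{-19065 + Q{\left(159,-80 \right)}}{-2254 - 22530} - 34182} = \sqrt{\frac{-19065 + i \sqrt{3}}{-2254 - 22530} - 34182} = \sqrt{\frac{-19065 + i \sqrt{3}}{-24784} - 34182} = \sqrt{\left(-19065 + i \sqrt{3}\right) \left(- \frac{1}{24784}\right) - 34182} = \sqrt{\left(\frac{19065}{24784} - \frac{i \sqrt{3}}{24784}\right) - 34182} = \sqrt{- \frac{847147623}{24784} - \frac{i \sqrt{3}}{24784}}$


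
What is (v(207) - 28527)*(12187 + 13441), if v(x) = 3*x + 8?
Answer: -714969944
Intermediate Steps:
v(x) = 8 + 3*x
(v(207) - 28527)*(12187 + 13441) = ((8 + 3*207) - 28527)*(12187 + 13441) = ((8 + 621) - 28527)*25628 = (629 - 28527)*25628 = -27898*25628 = -714969944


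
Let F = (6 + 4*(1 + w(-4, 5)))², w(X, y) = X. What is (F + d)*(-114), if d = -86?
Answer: 5700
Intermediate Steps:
F = 36 (F = (6 + 4*(1 - 4))² = (6 + 4*(-3))² = (6 - 12)² = (-6)² = 36)
(F + d)*(-114) = (36 - 86)*(-114) = -50*(-114) = 5700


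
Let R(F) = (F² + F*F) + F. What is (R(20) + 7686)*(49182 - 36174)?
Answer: 110646048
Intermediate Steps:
R(F) = F + 2*F² (R(F) = (F² + F²) + F = 2*F² + F = F + 2*F²)
(R(20) + 7686)*(49182 - 36174) = (20*(1 + 2*20) + 7686)*(49182 - 36174) = (20*(1 + 40) + 7686)*13008 = (20*41 + 7686)*13008 = (820 + 7686)*13008 = 8506*13008 = 110646048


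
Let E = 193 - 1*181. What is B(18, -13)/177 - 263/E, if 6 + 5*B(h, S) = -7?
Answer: -25879/1180 ≈ -21.931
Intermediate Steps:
B(h, S) = -13/5 (B(h, S) = -6/5 + (⅕)*(-7) = -6/5 - 7/5 = -13/5)
E = 12 (E = 193 - 181 = 12)
B(18, -13)/177 - 263/E = -13/5/177 - 263/12 = -13/5*1/177 - 263*1/12 = -13/885 - 263/12 = -25879/1180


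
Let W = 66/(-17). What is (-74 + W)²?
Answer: 1752976/289 ≈ 6065.7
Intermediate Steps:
W = -66/17 (W = 66*(-1/17) = -66/17 ≈ -3.8824)
(-74 + W)² = (-74 - 66/17)² = (-1324/17)² = 1752976/289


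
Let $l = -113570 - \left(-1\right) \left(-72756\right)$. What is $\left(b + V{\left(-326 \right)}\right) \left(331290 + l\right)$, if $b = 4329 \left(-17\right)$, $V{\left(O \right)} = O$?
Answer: $-10715593916$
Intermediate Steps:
$b = -73593$
$l = -186326$ ($l = -113570 - 72756 = -186326$)
$\left(b + V{\left(-326 \right)}\right) \left(331290 + l\right) = \left(-73593 - 326\right) \left(331290 - 186326\right) = \left(-73919\right) 144964 = -10715593916$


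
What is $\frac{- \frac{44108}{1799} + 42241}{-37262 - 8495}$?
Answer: $- \frac{75947451}{82316843} \approx -0.92262$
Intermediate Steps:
$\frac{- \frac{44108}{1799} + 42241}{-37262 - 8495} = \frac{\left(-44108\right) \frac{1}{1799} + 42241}{-45757} = \left(- \frac{44108}{1799} + 42241\right) \left(- \frac{1}{45757}\right) = \frac{75947451}{1799} \left(- \frac{1}{45757}\right) = - \frac{75947451}{82316843}$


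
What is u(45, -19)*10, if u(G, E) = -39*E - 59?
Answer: 6820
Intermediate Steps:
u(G, E) = -59 - 39*E
u(45, -19)*10 = (-59 - 39*(-19))*10 = (-59 + 741)*10 = 682*10 = 6820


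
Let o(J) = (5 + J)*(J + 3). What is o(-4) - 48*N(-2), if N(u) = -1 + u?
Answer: 143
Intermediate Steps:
o(J) = (3 + J)*(5 + J) (o(J) = (5 + J)*(3 + J) = (3 + J)*(5 + J))
o(-4) - 48*N(-2) = (15 + (-4)² + 8*(-4)) - 48*(-1 - 2) = (15 + 16 - 32) - 48*(-3) = -1 + 144 = 143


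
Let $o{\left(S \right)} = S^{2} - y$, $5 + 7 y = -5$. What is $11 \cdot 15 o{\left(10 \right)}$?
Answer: $\frac{117150}{7} \approx 16736.0$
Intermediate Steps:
$y = - \frac{10}{7}$ ($y = - \frac{5}{7} + \frac{1}{7} \left(-5\right) = - \frac{5}{7} - \frac{5}{7} = - \frac{10}{7} \approx -1.4286$)
$o{\left(S \right)} = \frac{10}{7} + S^{2}$ ($o{\left(S \right)} = S^{2} - - \frac{10}{7} = S^{2} + \frac{10}{7} = \frac{10}{7} + S^{2}$)
$11 \cdot 15 o{\left(10 \right)} = 11 \cdot 15 \left(\frac{10}{7} + 10^{2}\right) = 11 \cdot 15 \left(\frac{10}{7} + 100\right) = 11 \cdot 15 \cdot \frac{710}{7} = 11 \cdot \frac{10650}{7} = \frac{117150}{7}$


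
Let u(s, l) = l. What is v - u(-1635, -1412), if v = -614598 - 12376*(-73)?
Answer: 290262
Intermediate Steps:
v = 288850 (v = -614598 + 903448 = 288850)
v - u(-1635, -1412) = 288850 - 1*(-1412) = 288850 + 1412 = 290262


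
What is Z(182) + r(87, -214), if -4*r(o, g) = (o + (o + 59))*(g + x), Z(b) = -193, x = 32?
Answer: 20817/2 ≈ 10409.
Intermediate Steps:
r(o, g) = -(32 + g)*(59 + 2*o)/4 (r(o, g) = -(o + (o + 59))*(g + 32)/4 = -(o + (59 + o))*(32 + g)/4 = -(59 + 2*o)*(32 + g)/4 = -(32 + g)*(59 + 2*o)/4)
Z(182) + r(87, -214) = -193 + (-472 - 16*87 - 59/4*(-214) - ½*(-214)*87) = -193 + (-472 - 1392 + 6313/2 + 9309) = -193 + 21203/2 = 20817/2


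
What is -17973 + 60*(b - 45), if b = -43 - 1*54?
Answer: -26493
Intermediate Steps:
b = -97 (b = -43 - 54 = -97)
-17973 + 60*(b - 45) = -17973 + 60*(-97 - 45) = -17973 + 60*(-142) = -17973 - 8520 = -26493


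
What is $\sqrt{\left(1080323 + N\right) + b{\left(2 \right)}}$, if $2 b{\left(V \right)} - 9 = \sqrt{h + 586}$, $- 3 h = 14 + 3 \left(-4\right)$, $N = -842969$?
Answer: $\frac{\sqrt{8544906 + 12 \sqrt{1317}}}{6} \approx 487.21$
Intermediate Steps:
$h = - \frac{2}{3}$ ($h = - \frac{14 + 3 \left(-4\right)}{3} = - \frac{14 - 12}{3} = \left(- \frac{1}{3}\right) 2 = - \frac{2}{3} \approx -0.66667$)
$b{\left(V \right)} = \frac{9}{2} + \frac{\sqrt{1317}}{3}$ ($b{\left(V \right)} = \frac{9}{2} + \frac{\sqrt{- \frac{2}{3} + 586}}{2} = \frac{9}{2} + \frac{\sqrt{\frac{1756}{3}}}{2} = \frac{9}{2} + \frac{\frac{2}{3} \sqrt{1317}}{2} = \frac{9}{2} + \frac{\sqrt{1317}}{3}$)
$\sqrt{\left(1080323 + N\right) + b{\left(2 \right)}} = \sqrt{\left(1080323 - 842969\right) + \left(\frac{9}{2} + \frac{\sqrt{1317}}{3}\right)} = \sqrt{237354 + \left(\frac{9}{2} + \frac{\sqrt{1317}}{3}\right)} = \sqrt{\frac{474717}{2} + \frac{\sqrt{1317}}{3}}$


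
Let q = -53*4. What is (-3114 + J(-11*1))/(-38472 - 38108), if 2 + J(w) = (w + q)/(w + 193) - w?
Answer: 565333/13937560 ≈ 0.040562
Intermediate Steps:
q = -212
J(w) = -2 - w + (-212 + w)/(193 + w) (J(w) = -2 + ((w - 212)/(w + 193) - w) = -2 + ((-212 + w)/(193 + w) - w) = -2 + (-w + (-212 + w)/(193 + w)) = -2 - w + (-212 + w)/(193 + w))
(-3114 + J(-11*1))/(-38472 - 38108) = (-3114 + (-598 - (-11*1)**2 - (-2134))/(193 - 11*1))/(-38472 - 38108) = (-3114 + (-598 - 1*(-11)**2 - 194*(-11))/(193 - 11))/(-76580) = (-3114 + (-598 - 1*121 + 2134)/182)*(-1/76580) = (-3114 + (-598 - 121 + 2134)/182)*(-1/76580) = (-3114 + (1/182)*1415)*(-1/76580) = (-3114 + 1415/182)*(-1/76580) = -565333/182*(-1/76580) = 565333/13937560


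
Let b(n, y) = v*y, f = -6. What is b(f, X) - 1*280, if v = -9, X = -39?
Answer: 71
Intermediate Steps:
b(n, y) = -9*y
b(f, X) - 1*280 = -9*(-39) - 1*280 = 351 - 280 = 71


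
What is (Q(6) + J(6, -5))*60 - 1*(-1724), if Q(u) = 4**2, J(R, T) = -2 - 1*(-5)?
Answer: 2864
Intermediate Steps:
J(R, T) = 3 (J(R, T) = -2 + 5 = 3)
Q(u) = 16
(Q(6) + J(6, -5))*60 - 1*(-1724) = (16 + 3)*60 - 1*(-1724) = 19*60 + 1724 = 1140 + 1724 = 2864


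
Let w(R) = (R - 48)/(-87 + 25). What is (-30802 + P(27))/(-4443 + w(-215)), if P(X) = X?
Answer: 1908050/275203 ≈ 6.9332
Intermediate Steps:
w(R) = 24/31 - R/62 (w(R) = (-48 + R)/(-62) = (-48 + R)*(-1/62) = 24/31 - R/62)
(-30802 + P(27))/(-4443 + w(-215)) = (-30802 + 27)/(-4443 + (24/31 - 1/62*(-215))) = -30775/(-4443 + (24/31 + 215/62)) = -30775/(-4443 + 263/62) = -30775/(-275203/62) = -30775*(-62/275203) = 1908050/275203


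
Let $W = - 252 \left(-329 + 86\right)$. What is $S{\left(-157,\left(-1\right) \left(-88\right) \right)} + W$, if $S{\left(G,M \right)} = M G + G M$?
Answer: $33604$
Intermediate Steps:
$W = 61236$ ($W = \left(-252\right) \left(-243\right) = 61236$)
$S{\left(G,M \right)} = 2 G M$ ($S{\left(G,M \right)} = G M + G M = 2 G M$)
$S{\left(-157,\left(-1\right) \left(-88\right) \right)} + W = 2 \left(-157\right) \left(\left(-1\right) \left(-88\right)\right) + 61236 = 2 \left(-157\right) 88 + 61236 = -27632 + 61236 = 33604$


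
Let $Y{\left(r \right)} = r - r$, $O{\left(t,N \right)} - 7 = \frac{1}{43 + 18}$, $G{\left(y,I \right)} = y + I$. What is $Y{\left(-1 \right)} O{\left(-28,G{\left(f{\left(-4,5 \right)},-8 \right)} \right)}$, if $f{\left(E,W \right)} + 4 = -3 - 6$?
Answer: $0$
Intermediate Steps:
$f{\left(E,W \right)} = -13$ ($f{\left(E,W \right)} = -4 - 9 = -13$)
$G{\left(y,I \right)} = I + y$
$O{\left(t,N \right)} = \frac{428}{61}$ ($O{\left(t,N \right)} = 7 + \frac{1}{43 + 18} = 7 + \frac{1}{61} = \frac{428}{61}$)
$Y{\left(r \right)} = 0$
$Y{\left(-1 \right)} O{\left(-28,G{\left(f{\left(-4,5 \right)},-8 \right)} \right)} = 0 \cdot \frac{428}{61} = 0$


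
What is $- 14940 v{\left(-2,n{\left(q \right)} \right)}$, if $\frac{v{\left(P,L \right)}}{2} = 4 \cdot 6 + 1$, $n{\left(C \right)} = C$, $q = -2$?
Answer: $-747000$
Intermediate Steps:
$v{\left(P,L \right)} = 50$ ($v{\left(P,L \right)} = 2 \left(4 \cdot 6 + 1\right) = 2 \left(24 + 1\right) = 2 \cdot 25 = 50$)
$- 14940 v{\left(-2,n{\left(q \right)} \right)} = \left(-14940\right) 50 = -747000$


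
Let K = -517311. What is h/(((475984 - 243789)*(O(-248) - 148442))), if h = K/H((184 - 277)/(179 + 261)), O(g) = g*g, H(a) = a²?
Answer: 1112793440/1939929272251 ≈ 0.00057363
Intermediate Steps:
O(g) = g²
h = -11127934400/961 (h = -517311*(179 + 261)²/(184 - 277)² = -517311/((-93/440)²) = -517311/8649/193600 = -517311*193600/8649 = -11127934400/961 ≈ -1.1580e+7)
h/(((475984 - 243789)*(O(-248) - 148442))) = -11127934400*1/((475984 - 243789)*((-248)² - 148442))/961 = -11127934400*1/(232195*(61504 - 148442))/961 = -11127934400/(961*(232195*(-86938))) = -11127934400/961/(-20186568910) = -11127934400/961*(-1/20186568910) = 1112793440/1939929272251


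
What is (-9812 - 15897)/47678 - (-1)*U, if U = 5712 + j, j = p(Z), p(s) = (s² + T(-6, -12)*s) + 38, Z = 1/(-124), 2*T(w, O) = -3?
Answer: 67982595971/11824144 ≈ 5749.5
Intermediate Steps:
T(w, O) = -3/2 (T(w, O) = (½)*(-3) = -3/2)
Z = -1/124 ≈ -0.0080645
p(s) = 38 + s² - 3*s/2 (p(s) = (s² - 3*s/2) + 38 = 38 + s² - 3*s/2)
j = 584475/15376 (j = 38 + (-1/124)² - 3/2*(-1/124) = 38 + 1/15376 + 3/248 = 584475/15376 ≈ 38.012)
U = 88412187/15376 (U = 5712 + 584475/15376 = 88412187/15376 ≈ 5750.0)
(-9812 - 15897)/47678 - (-1)*U = (-9812 - 15897)/47678 - (-1)*88412187/15376 = -25709*1/47678 - 1*(-88412187/15376) = -25709/47678 + 88412187/15376 = 67982595971/11824144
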